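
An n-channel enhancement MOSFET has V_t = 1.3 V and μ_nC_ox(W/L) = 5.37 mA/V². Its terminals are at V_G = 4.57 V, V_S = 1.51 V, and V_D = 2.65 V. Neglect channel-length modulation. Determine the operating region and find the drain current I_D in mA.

Triode; I_D = 7.28 mA

V_GS = V_G − V_S = 4.57 − 1.51 = 3.06 V; V_DS = V_D − V_S = 2.65 − 1.51 = 1.14 V.
V_ov = V_GS − V_t = 3.06 − 1.3 = 1.76 V.
Since V_DS = 1.14 V < V_ov = 1.76 V, the device is in the triode region.
I_D = k_n [V_ov · V_DS − ½ V_DS²] = 5.37 × [1.76 × 1.14 − 0.5 × 1.14²] = 7.28 mA.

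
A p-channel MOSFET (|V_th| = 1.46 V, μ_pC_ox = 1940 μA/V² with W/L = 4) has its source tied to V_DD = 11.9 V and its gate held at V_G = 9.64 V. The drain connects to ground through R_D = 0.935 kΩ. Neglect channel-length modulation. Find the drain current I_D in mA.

V_SG = V_DD − V_G = 11.9 − 9.64 = 2.26 V, so V_ov = 2.26 − 1.46 = 0.8 V.
k_p = μ_pC_ox · (W/L) = 7.76 mA/V².
Assume saturation: I_D = ½ k_p V_ov² = 0.5 × 7.76 × 0.8² = 2.48 mA, giving V_SD = V_DD − I_D R_D = 11.9 − 2.48 × 0.935 = 9.58 V.
V_SD = 9.58 V ≥ V_ov = 0.8 V, confirming saturation.

I_D = 2.48 mA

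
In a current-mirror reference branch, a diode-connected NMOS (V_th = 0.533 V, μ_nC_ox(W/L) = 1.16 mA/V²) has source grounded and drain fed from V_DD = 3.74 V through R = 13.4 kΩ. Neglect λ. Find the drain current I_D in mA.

With gate tied to drain, V_GS = V_DS ≥ V_GS − V_th, so the device is in saturation.
KCL at the drain: ½ k_n (V_GS − V_th)² = (V_DD − V_GS)/R.
Let x = V_GS − 0.533. Then 7.77 x² + x − 3.207 = 0, giving x = 0.581 V (positive root), so V_GS = 1.11 V.
I_D = (V_DD − V_GS)/R = (3.74 − 1.11) / 13.4 = 0.196 mA.

I_D = 0.196 mA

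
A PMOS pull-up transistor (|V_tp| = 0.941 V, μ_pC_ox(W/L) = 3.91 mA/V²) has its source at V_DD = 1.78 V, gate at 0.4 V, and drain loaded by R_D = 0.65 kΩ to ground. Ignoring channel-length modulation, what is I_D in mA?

V_SG = V_DD − V_G = 1.78 − 0.4 = 1.38 V, so V_ov = 1.38 − 0.941 = 0.439 V.
Assume saturation: I_D = ½ k_p V_ov² = 0.5 × 3.91 × 0.439² = 0.377 mA, giving V_SD = V_DD − I_D R_D = 1.78 − 0.377 × 0.65 = 1.54 V.
V_SD = 1.54 V ≥ V_ov = 0.439 V, confirming saturation.

I_D = 0.377 mA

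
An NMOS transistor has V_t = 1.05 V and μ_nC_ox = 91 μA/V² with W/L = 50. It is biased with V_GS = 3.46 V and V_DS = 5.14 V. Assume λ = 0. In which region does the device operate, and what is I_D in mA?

Saturation; I_D = 13.2 mA

k_n = μ_nC_ox · (W/L) = 4.55 mA/V².
V_ov = V_GS − V_t = 3.46 − 1.05 = 2.41 V.
Since V_DS = 5.14 V ≥ V_ov = 2.41 V, the device is in saturation.
I_D = ½ k_n V_ov² = 0.5 × 4.55 × 2.41² = 13.2 mA.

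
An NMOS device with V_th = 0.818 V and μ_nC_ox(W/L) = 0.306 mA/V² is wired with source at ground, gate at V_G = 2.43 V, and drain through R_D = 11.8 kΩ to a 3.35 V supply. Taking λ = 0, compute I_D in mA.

V_GS = V_G = 2.43 V, so V_ov = 2.43 − 0.818 = 1.61 V.
Assume saturation: I_D = ½ k_n V_ov² = 0.5 × 0.306 × 1.61² = 0.398 mA, giving V_DS = V_DD − I_D R_D = 3.35 − 0.398 × 11.8 = -1.34 V.
But -1.34 V < V_ov = 1.61 V, so the device is actually in triode.
In triode I_D = k_n[V_ov V_DS − ½ V_DS²] and I_D = (V_DD − V_DS)/R_D. Equating: 1.81 V_DS² − 6.821 V_DS + 3.35 = 0, giving V_DS = 0.58 V (the root below V_ov).
I_D = (3.35 − 0.58) / 11.8 = 0.235 mA.

I_D = 0.235 mA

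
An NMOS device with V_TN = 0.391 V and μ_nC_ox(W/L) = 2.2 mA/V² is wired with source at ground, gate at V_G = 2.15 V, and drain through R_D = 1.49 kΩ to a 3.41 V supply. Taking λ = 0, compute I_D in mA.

V_GS = V_G = 2.15 V, so V_ov = 2.15 − 0.391 = 1.76 V.
Assume saturation: I_D = ½ k_n V_ov² = 0.5 × 2.2 × 1.76² = 3.4 mA, giving V_DS = V_DD − I_D R_D = 3.41 − 3.4 × 1.49 = -1.66 V.
But -1.66 V < V_ov = 1.76 V, so the device is actually in triode.
In triode I_D = k_n[V_ov V_DS − ½ V_DS²] and I_D = (V_DD − V_DS)/R_D. Equating: 1.64 V_DS² − 6.766 V_DS + 3.41 = 0, giving V_DS = 0.588 V (the root below V_ov).
I_D = (3.41 − 0.588) / 1.49 = 1.89 mA.

I_D = 1.89 mA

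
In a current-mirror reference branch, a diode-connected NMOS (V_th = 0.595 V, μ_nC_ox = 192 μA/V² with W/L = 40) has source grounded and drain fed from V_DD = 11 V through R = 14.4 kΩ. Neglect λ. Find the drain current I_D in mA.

I_D = 0.693 mA

With gate tied to drain, V_GS = V_DS ≥ V_GS − V_th, so the device is in saturation.
k_n = μ_nC_ox · (W/L) = 7.68 mA/V².
KCL at the drain: ½ k_n (V_GS − V_th)² = (V_DD − V_GS)/R.
Let x = V_GS − 0.595. Then 55.3 x² + x − 10.4 = 0, giving x = 0.425 V (positive root), so V_GS = 1.02 V.
I_D = (V_DD − V_GS)/R = (11 − 1.02) / 14.4 = 0.693 mA.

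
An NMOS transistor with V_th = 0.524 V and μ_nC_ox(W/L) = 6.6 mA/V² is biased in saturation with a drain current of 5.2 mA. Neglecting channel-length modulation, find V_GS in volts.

In saturation I_D = ½ k_n (V_GS − V_th)², so V_GS − V_th = √(2 I_D / k_n) = √(2 × 5.2 / 6.6) = 1.26 V.
V_GS = 0.524 + 1.26 = 1.78 V.

V_GS = 1.78 V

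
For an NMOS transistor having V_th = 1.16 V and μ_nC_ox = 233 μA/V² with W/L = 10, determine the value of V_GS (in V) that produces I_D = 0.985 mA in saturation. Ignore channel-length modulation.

V_GS = 2.08 V

k_n = μ_nC_ox · (W/L) = 2.33 mA/V².
In saturation I_D = ½ k_n (V_GS − V_th)², so V_GS − V_th = √(2 I_D / k_n) = √(2 × 0.985 / 2.33) = 0.92 V.
V_GS = 1.16 + 0.92 = 2.08 V.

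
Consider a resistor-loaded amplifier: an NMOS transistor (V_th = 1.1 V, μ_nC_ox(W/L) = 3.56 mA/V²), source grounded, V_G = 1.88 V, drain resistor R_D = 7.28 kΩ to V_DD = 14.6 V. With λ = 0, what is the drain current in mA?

I_D = 1.08 mA

V_GS = V_G = 1.88 V, so V_ov = 1.88 − 1.1 = 0.78 V.
Assume saturation: I_D = ½ k_n V_ov² = 0.5 × 3.56 × 0.78² = 1.08 mA, giving V_DS = V_DD − I_D R_D = 14.6 − 1.08 × 7.28 = 6.72 V.
V_DS = 6.72 V ≥ V_ov = 0.78 V, confirming saturation.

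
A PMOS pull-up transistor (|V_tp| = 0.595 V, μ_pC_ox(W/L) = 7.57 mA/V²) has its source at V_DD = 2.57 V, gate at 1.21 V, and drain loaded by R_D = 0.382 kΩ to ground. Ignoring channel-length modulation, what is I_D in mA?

V_SG = V_DD − V_G = 2.57 − 1.21 = 1.36 V, so V_ov = 1.36 − 0.595 = 0.765 V.
Assume saturation: I_D = ½ k_p V_ov² = 0.5 × 7.57 × 0.765² = 2.22 mA, giving V_SD = V_DD − I_D R_D = 2.57 − 2.22 × 0.382 = 1.72 V.
V_SD = 1.72 V ≥ V_ov = 0.765 V, confirming saturation.

I_D = 2.22 mA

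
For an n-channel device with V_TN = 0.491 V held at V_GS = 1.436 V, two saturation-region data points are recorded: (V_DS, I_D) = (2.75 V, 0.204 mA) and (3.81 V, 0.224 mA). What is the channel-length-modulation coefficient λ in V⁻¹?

With V_GS fixed, I_D ∝ (1 + λ V_DS) in saturation, so I_D2/I_D1 = (1 + λ V_DS2)/(1 + λ V_DS1).
0.224/0.204 = 1.098 = (1 + 3.81 λ)/(1 + 2.75 λ).
Solving: λ (I_D1 V_DS2 − I_D2 V_DS1) = I_D2 − I_D1, so λ = (0.224 − 0.204) / (0.204 × 3.81 − 0.224 × 2.75) = 0.02 / 0.161 = 0.124 V⁻¹.

λ = 0.124 V⁻¹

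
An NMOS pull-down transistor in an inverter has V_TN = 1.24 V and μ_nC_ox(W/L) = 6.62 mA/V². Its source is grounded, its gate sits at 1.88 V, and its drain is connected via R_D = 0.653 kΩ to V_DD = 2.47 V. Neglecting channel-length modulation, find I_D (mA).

I_D = 1.36 mA

V_GS = V_G = 1.88 V, so V_ov = 1.88 − 1.24 = 0.64 V.
Assume saturation: I_D = ½ k_n V_ov² = 0.5 × 6.62 × 0.64² = 1.36 mA, giving V_DS = V_DD − I_D R_D = 2.47 − 1.36 × 0.653 = 1.58 V.
V_DS = 1.58 V ≥ V_ov = 0.64 V, confirming saturation.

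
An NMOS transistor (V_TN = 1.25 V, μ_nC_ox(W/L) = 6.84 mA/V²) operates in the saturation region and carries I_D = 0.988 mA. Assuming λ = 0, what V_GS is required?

V_GS = 1.79 V

In saturation I_D = ½ k_n (V_GS − V_TN)², so V_GS − V_TN = √(2 I_D / k_n) = √(2 × 0.988 / 6.84) = 0.537 V.
V_GS = 1.25 + 0.537 = 1.79 V.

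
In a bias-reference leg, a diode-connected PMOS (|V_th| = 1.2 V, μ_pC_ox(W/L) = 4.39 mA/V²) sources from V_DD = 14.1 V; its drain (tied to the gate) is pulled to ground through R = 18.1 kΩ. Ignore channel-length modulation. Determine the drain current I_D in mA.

I_D = 0.682 mA

With gate tied to drain, V_SG = V_SD ≥ V_SG − |V_th|, so the device is in saturation.
KCL at the drain: ½ k_p (V_SG − |V_th|)² = (V_DD − V_SG)/R.
Let x = V_SG − 1.2. Then 39.7 x² + x − 12.9 = 0, giving x = 0.557 V (positive root), so V_SG = 1.76 V.
I_D = (V_DD − V_SG)/R = (14.1 − 1.76) / 18.1 = 0.682 mA.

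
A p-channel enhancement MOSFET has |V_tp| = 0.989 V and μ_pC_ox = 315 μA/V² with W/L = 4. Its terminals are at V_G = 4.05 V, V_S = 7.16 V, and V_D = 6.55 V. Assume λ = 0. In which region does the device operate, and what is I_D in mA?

V_SG = V_S − V_G = 7.16 − 4.05 = 3.11 V; V_SD = V_S − V_D = 7.16 − 6.55 = 0.61 V.
k_p = μ_pC_ox · (W/L) = 1.26 mA/V².
V_ov = V_SG − |V_tp| = 3.11 − 0.989 = 2.12 V.
Since V_SD = 0.61 V < V_ov = 2.12 V, the device is in the triode region.
I_D = k_p [V_ov · V_SD − ½ V_SD²] = 1.26 × [2.12 × 0.61 − 0.5 × 0.61²] = 1.4 mA.

Triode; I_D = 1.40 mA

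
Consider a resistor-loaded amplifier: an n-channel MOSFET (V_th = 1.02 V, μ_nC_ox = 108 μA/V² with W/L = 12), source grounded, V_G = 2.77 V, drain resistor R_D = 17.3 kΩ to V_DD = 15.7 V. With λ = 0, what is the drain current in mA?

V_GS = V_G = 2.77 V, so V_ov = 2.77 − 1.02 = 1.75 V.
k_n = μ_nC_ox · (W/L) = 1.296 mA/V².
Assume saturation: I_D = ½ k_n V_ov² = 0.5 × 1.296 × 1.75² = 1.98 mA, giving V_DS = V_DD − I_D R_D = 15.7 − 1.98 × 17.3 = -18.6 V.
But -18.6 V < V_ov = 1.75 V, so the device is actually in triode.
In triode I_D = k_n[V_ov V_DS − ½ V_DS²] and I_D = (V_DD − V_DS)/R_D. Equating: 11.2 V_DS² − 40.24 V_DS + 15.7 = 0, giving V_DS = 0.445 V (the root below V_ov).
I_D = (15.7 − 0.445) / 17.3 = 0.882 mA.

I_D = 0.882 mA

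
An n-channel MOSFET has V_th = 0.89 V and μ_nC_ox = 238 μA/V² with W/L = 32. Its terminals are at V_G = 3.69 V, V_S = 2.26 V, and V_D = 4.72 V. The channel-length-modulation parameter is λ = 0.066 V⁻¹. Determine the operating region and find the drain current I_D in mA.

V_GS = V_G − V_S = 3.69 − 2.26 = 1.43 V; V_DS = V_D − V_S = 4.72 − 2.26 = 2.46 V.
k_n = μ_nC_ox · (W/L) = 7.616 mA/V².
V_ov = V_GS − V_th = 1.43 − 0.89 = 0.54 V.
Since V_DS = 2.46 V ≥ V_ov = 0.54 V, the device is in saturation.
I_D = ½ k_n V_ov² (1 + λ V_DS) = 0.5 × 7.616 × 0.54² × (1 + 0.066 × 2.46) = 1.29 mA.

Saturation; I_D = 1.29 mA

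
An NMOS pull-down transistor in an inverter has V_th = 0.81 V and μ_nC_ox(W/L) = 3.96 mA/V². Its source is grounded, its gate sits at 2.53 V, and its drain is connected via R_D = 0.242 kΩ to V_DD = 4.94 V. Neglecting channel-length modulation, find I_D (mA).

I_D = 5.86 mA

V_GS = V_G = 2.53 V, so V_ov = 2.53 − 0.81 = 1.72 V.
Assume saturation: I_D = ½ k_n V_ov² = 0.5 × 3.96 × 1.72² = 5.86 mA, giving V_DS = V_DD − I_D R_D = 4.94 − 5.86 × 0.242 = 3.52 V.
V_DS = 3.52 V ≥ V_ov = 1.72 V, confirming saturation.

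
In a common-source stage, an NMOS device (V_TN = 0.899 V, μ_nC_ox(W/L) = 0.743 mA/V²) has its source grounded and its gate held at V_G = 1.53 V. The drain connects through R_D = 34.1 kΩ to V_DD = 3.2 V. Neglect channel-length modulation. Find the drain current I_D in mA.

I_D = 0.0872 mA

V_GS = V_G = 1.53 V, so V_ov = 1.53 − 0.899 = 0.631 V.
Assume saturation: I_D = ½ k_n V_ov² = 0.5 × 0.743 × 0.631² = 0.148 mA, giving V_DS = V_DD − I_D R_D = 3.2 − 0.148 × 34.1 = -1.84 V.
But -1.84 V < V_ov = 0.631 V, so the device is actually in triode.
In triode I_D = k_n[V_ov V_DS − ½ V_DS²] and I_D = (V_DD − V_DS)/R_D. Equating: 12.7 V_DS² − 16.99 V_DS + 3.2 = 0, giving V_DS = 0.227 V (the root below V_ov).
I_D = (3.2 − 0.227) / 34.1 = 0.0872 mA.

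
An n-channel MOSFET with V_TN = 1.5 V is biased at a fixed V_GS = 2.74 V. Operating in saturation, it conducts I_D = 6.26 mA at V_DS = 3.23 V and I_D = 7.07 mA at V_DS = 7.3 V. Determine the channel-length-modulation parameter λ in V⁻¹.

With V_GS fixed, I_D ∝ (1 + λ V_DS) in saturation, so I_D2/I_D1 = (1 + λ V_DS2)/(1 + λ V_DS1).
7.07/6.26 = 1.129 = (1 + 7.3 λ)/(1 + 3.23 λ).
Solving: λ (I_D1 V_DS2 − I_D2 V_DS1) = I_D2 − I_D1, so λ = (7.07 − 6.26) / (6.26 × 7.3 − 7.07 × 3.23) = 0.81 / 22.9 = 0.0354 V⁻¹.

λ = 0.0354 V⁻¹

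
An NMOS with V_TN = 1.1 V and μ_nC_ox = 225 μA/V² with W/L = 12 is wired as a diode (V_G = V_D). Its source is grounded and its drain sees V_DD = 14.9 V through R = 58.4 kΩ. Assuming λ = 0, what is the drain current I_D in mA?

With gate tied to drain, V_GS = V_DS ≥ V_GS − V_TN, so the device is in saturation.
k_n = μ_nC_ox · (W/L) = 2.7 mA/V².
KCL at the drain: ½ k_n (V_GS − V_TN)² = (V_DD − V_GS)/R.
Let x = V_GS − 1.1. Then 78.8 x² + x − 13.8 = 0, giving x = 0.412 V (positive root), so V_GS = 1.51 V.
I_D = (V_DD − V_GS)/R = (14.9 − 1.51) / 58.4 = 0.229 mA.

I_D = 0.229 mA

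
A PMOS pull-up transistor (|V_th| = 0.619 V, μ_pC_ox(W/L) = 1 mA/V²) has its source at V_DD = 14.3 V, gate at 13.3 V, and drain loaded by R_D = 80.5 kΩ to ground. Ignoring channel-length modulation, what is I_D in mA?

I_D = 0.0726 mA

V_SG = V_DD − V_G = 14.3 − 13.3 = 1 V, so V_ov = 1 − 0.619 = 0.381 V.
Assume saturation: I_D = ½ k_p V_ov² = 0.5 × 1 × 0.381² = 0.0726 mA, giving V_SD = V_DD − I_D R_D = 14.3 − 0.0726 × 80.5 = 8.46 V.
V_SD = 8.46 V ≥ V_ov = 0.381 V, confirming saturation.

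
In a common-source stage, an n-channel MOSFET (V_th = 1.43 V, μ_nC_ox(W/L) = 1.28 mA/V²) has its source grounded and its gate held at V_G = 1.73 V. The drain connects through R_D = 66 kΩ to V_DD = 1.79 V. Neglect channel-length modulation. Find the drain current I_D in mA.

I_D = 0.0259 mA

V_GS = V_G = 1.73 V, so V_ov = 1.73 − 1.43 = 0.3 V.
Assume saturation: I_D = ½ k_n V_ov² = 0.5 × 1.28 × 0.3² = 0.0576 mA, giving V_DS = V_DD − I_D R_D = 1.79 − 0.0576 × 66 = -2.01 V.
But -2.01 V < V_ov = 0.3 V, so the device is actually in triode.
In triode I_D = k_n[V_ov V_DS − ½ V_DS²] and I_D = (V_DD − V_DS)/R_D. Equating: 42.2 V_DS² − 26.34 V_DS + 1.79 = 0, giving V_DS = 0.0776 V (the root below V_ov).
I_D = (1.79 − 0.0776) / 66 = 0.0259 mA.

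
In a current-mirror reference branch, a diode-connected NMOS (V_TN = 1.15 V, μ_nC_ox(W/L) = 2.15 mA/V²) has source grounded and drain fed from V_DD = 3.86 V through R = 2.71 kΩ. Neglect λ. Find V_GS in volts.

With gate tied to drain, V_GS = V_DS ≥ V_GS − V_TN, so the device is in saturation.
KCL at the drain: ½ k_n (V_GS − V_TN)² = (V_DD − V_GS)/R.
Let x = V_GS − 1.15. Then 2.91 x² + x − 2.71 = 0, giving x = 0.808 V (positive root), so V_GS = 1.96 V.
I_D = (V_DD − V_GS)/R = (3.86 − 1.96) / 2.71 = 0.702 mA.

V_GS = 1.96 V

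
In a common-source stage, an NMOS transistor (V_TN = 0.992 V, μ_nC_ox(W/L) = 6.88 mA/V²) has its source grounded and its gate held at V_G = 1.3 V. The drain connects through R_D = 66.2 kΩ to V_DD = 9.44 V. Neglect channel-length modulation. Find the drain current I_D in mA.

V_GS = V_G = 1.3 V, so V_ov = 1.3 − 0.992 = 0.308 V.
Assume saturation: I_D = ½ k_n V_ov² = 0.5 × 6.88 × 0.308² = 0.326 mA, giving V_DS = V_DD − I_D R_D = 9.44 − 0.326 × 66.2 = -12.2 V.
But -12.2 V < V_ov = 0.308 V, so the device is actually in triode.
In triode I_D = k_n[V_ov V_DS − ½ V_DS²] and I_D = (V_DD − V_DS)/R_D. Equating: 228 V_DS² − 141.3 V_DS + 9.44 = 0, giving V_DS = 0.0762 V (the root below V_ov).
I_D = (9.44 − 0.0762) / 66.2 = 0.141 mA.

I_D = 0.141 mA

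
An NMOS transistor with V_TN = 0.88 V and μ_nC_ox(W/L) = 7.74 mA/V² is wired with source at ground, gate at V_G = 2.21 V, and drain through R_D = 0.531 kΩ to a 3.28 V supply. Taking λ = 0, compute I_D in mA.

I_D = 4.98 mA

V_GS = V_G = 2.21 V, so V_ov = 2.21 − 0.88 = 1.33 V.
Assume saturation: I_D = ½ k_n V_ov² = 0.5 × 7.74 × 1.33² = 6.85 mA, giving V_DS = V_DD − I_D R_D = 3.28 − 6.85 × 0.531 = -0.355 V.
But -0.355 V < V_ov = 1.33 V, so the device is actually in triode.
In triode I_D = k_n[V_ov V_DS − ½ V_DS²] and I_D = (V_DD − V_DS)/R_D. Equating: 2.05 V_DS² − 6.466 V_DS + 3.28 = 0, giving V_DS = 0.636 V (the root below V_ov).
I_D = (3.28 − 0.636) / 0.531 = 4.98 mA.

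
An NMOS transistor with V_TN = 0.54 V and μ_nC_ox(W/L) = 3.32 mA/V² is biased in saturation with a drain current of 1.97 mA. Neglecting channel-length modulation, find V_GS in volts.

V_GS = 1.63 V

In saturation I_D = ½ k_n (V_GS − V_TN)², so V_GS − V_TN = √(2 I_D / k_n) = √(2 × 1.97 / 3.32) = 1.09 V.
V_GS = 0.54 + 1.09 = 1.63 V.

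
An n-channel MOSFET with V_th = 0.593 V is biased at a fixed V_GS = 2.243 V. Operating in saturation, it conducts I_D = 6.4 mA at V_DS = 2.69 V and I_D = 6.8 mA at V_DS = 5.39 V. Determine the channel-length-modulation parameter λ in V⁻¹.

λ = 0.0247 V⁻¹

With V_GS fixed, I_D ∝ (1 + λ V_DS) in saturation, so I_D2/I_D1 = (1 + λ V_DS2)/(1 + λ V_DS1).
6.8/6.4 = 1.062 = (1 + 5.39 λ)/(1 + 2.69 λ).
Solving: λ (I_D1 V_DS2 − I_D2 V_DS1) = I_D2 − I_D1, so λ = (6.8 − 6.4) / (6.4 × 5.39 − 6.8 × 2.69) = 0.4 / 16.2 = 0.0247 V⁻¹.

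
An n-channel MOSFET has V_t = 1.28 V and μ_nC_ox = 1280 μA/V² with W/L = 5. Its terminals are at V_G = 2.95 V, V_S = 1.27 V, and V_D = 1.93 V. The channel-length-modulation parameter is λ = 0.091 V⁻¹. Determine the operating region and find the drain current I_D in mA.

Saturation; I_D = 0.543 mA

V_GS = V_G − V_S = 2.95 − 1.27 = 1.68 V; V_DS = V_D − V_S = 1.93 − 1.27 = 0.66 V.
k_n = μ_nC_ox · (W/L) = 6.4 mA/V².
V_ov = V_GS − V_t = 1.68 − 1.28 = 0.4 V.
Since V_DS = 0.66 V ≥ V_ov = 0.4 V, the device is in saturation.
I_D = ½ k_n V_ov² (1 + λ V_DS) = 0.5 × 6.4 × 0.4² × (1 + 0.091 × 0.66) = 0.543 mA.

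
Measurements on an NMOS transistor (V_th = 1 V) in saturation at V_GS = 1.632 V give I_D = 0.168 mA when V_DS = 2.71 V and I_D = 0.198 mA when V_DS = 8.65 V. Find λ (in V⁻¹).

With V_GS fixed, I_D ∝ (1 + λ V_DS) in saturation, so I_D2/I_D1 = (1 + λ V_DS2)/(1 + λ V_DS1).
0.198/0.168 = 1.179 = (1 + 8.65 λ)/(1 + 2.71 λ).
Solving: λ (I_D1 V_DS2 − I_D2 V_DS1) = I_D2 − I_D1, so λ = (0.198 − 0.168) / (0.168 × 8.65 − 0.198 × 2.71) = 0.03 / 0.917 = 0.0327 V⁻¹.

λ = 0.0327 V⁻¹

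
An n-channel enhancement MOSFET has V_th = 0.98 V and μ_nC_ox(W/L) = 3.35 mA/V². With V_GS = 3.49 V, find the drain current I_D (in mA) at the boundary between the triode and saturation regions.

I_D = 10.6 mA

At the boundary V_DS = V_ov = V_GS − V_th = 3.49 − 0.98 = 2.51 V.
I_D = ½ k_n V_ov² = 0.5 × 3.35 × 2.51² = 10.6 mA.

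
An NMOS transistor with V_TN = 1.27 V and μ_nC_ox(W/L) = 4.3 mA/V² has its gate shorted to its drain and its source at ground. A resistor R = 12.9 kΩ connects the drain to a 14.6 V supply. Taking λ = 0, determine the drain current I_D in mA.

With gate tied to drain, V_GS = V_DS ≥ V_GS − V_TN, so the device is in saturation.
KCL at the drain: ½ k_n (V_GS − V_TN)² = (V_DD − V_GS)/R.
Let x = V_GS − 1.27. Then 27.7 x² + x − 13.33 = 0, giving x = 0.675 V (positive root), so V_GS = 1.95 V.
I_D = (V_DD − V_GS)/R = (14.6 − 1.95) / 12.9 = 0.981 mA.

I_D = 0.981 mA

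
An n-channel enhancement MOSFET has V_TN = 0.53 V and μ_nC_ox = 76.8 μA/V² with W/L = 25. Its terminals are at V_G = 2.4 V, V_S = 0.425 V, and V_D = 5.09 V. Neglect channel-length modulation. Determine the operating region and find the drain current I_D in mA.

Saturation; I_D = 2.00 mA

V_GS = V_G − V_S = 2.4 − 0.425 = 1.97 V; V_DS = V_D − V_S = 5.09 − 0.425 = 4.67 V.
k_n = μ_nC_ox · (W/L) = 1.92 mA/V².
V_ov = V_GS − V_TN = 1.97 − 0.53 = 1.44 V.
Since V_DS = 4.67 V ≥ V_ov = 1.44 V, the device is in saturation.
I_D = ½ k_n V_ov² = 0.5 × 1.92 × 1.44² = 2 mA.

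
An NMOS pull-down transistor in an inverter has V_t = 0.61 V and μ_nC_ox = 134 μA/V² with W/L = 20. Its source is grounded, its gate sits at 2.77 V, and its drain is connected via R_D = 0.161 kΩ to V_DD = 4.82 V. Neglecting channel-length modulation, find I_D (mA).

V_GS = V_G = 2.77 V, so V_ov = 2.77 − 0.61 = 2.16 V.
k_n = μ_nC_ox · (W/L) = 2.68 mA/V².
Assume saturation: I_D = ½ k_n V_ov² = 0.5 × 2.68 × 2.16² = 6.25 mA, giving V_DS = V_DD − I_D R_D = 4.82 − 6.25 × 0.161 = 3.81 V.
V_DS = 3.81 V ≥ V_ov = 2.16 V, confirming saturation.

I_D = 6.25 mA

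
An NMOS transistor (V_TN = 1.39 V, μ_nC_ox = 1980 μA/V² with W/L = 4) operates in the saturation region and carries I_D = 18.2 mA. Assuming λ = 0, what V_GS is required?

V_GS = 3.53 V

k_n = μ_nC_ox · (W/L) = 7.92 mA/V².
In saturation I_D = ½ k_n (V_GS − V_TN)², so V_GS − V_TN = √(2 I_D / k_n) = √(2 × 18.2 / 7.92) = 2.14 V.
V_GS = 1.39 + 2.14 = 3.53 V.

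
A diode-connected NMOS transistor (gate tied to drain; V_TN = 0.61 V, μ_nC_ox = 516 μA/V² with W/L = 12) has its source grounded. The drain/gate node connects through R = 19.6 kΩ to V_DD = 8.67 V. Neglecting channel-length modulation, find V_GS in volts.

With gate tied to drain, V_GS = V_DS ≥ V_GS − V_TN, so the device is in saturation.
k_n = μ_nC_ox · (W/L) = 6.192 mA/V².
KCL at the drain: ½ k_n (V_GS − V_TN)² = (V_DD − V_GS)/R.
Let x = V_GS − 0.61. Then 60.7 x² + x − 8.06 = 0, giving x = 0.356 V (positive root), so V_GS = 0.966 V.
I_D = (V_DD − V_GS)/R = (8.67 − 0.966) / 19.6 = 0.393 mA.

V_GS = 0.966 V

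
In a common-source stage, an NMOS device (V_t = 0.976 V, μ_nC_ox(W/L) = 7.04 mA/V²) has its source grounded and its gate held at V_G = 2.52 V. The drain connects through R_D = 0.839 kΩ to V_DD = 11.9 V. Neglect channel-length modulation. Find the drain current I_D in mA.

I_D = 8.39 mA

V_GS = V_G = 2.52 V, so V_ov = 2.52 − 0.976 = 1.54 V.
Assume saturation: I_D = ½ k_n V_ov² = 0.5 × 7.04 × 1.54² = 8.39 mA, giving V_DS = V_DD − I_D R_D = 11.9 − 8.39 × 0.839 = 4.86 V.
V_DS = 4.86 V ≥ V_ov = 1.54 V, confirming saturation.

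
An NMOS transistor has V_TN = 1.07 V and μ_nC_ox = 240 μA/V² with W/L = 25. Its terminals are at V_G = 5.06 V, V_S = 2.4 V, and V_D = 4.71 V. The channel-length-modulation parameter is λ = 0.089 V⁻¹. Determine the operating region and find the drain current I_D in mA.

Saturation; I_D = 9.14 mA

V_GS = V_G − V_S = 5.06 − 2.4 = 2.66 V; V_DS = V_D − V_S = 4.71 − 2.4 = 2.31 V.
k_n = μ_nC_ox · (W/L) = 6 mA/V².
V_ov = V_GS − V_TN = 2.66 − 1.07 = 1.59 V.
Since V_DS = 2.31 V ≥ V_ov = 1.59 V, the device is in saturation.
I_D = ½ k_n V_ov² (1 + λ V_DS) = 0.5 × 6 × 1.59² × (1 + 0.089 × 2.31) = 9.14 mA.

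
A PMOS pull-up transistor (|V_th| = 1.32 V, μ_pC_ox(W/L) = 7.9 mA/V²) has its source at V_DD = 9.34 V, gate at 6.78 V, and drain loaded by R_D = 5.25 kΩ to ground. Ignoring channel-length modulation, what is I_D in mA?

V_SG = V_DD − V_G = 9.34 − 6.78 = 2.56 V, so V_ov = 2.56 − 1.32 = 1.24 V.
Assume saturation: I_D = ½ k_p V_ov² = 0.5 × 7.9 × 1.24² = 6.07 mA, giving V_SD = V_DD − I_D R_D = 9.34 − 6.07 × 5.25 = -22.5 V.
But -22.5 V < V_ov = 1.24 V, so the device is actually in triode.
In triode I_D = k_p[V_ov V_SD − ½ V_SD²] and I_D = (V_DD − V_SD)/R_D. Equating: 20.7 V_SD² − 52.43 V_SD + 9.34 = 0, giving V_SD = 0.193 V (the root below V_ov).
I_D = (9.34 − 0.193) / 5.25 = 1.74 mA.

I_D = 1.74 mA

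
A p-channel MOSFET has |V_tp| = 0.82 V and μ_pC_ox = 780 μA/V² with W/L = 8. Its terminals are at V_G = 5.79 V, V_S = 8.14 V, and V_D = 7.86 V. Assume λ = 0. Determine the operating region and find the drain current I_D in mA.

V_SG = V_S − V_G = 8.14 − 5.79 = 2.35 V; V_SD = V_S − V_D = 8.14 − 7.86 = 0.28 V.
k_p = μ_pC_ox · (W/L) = 6.24 mA/V².
V_ov = V_SG − |V_tp| = 2.35 − 0.82 = 1.53 V.
Since V_SD = 0.28 V < V_ov = 1.53 V, the device is in the triode region.
I_D = k_p [V_ov · V_SD − ½ V_SD²] = 6.24 × [1.53 × 0.28 − 0.5 × 0.28²] = 2.43 mA.

Triode; I_D = 2.43 mA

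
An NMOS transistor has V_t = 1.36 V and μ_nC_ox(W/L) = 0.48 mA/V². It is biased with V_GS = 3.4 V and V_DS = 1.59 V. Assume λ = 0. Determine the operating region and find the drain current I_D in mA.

V_ov = V_GS − V_t = 3.4 − 1.36 = 2.04 V.
Since V_DS = 1.59 V < V_ov = 2.04 V, the device is in the triode region.
I_D = k_n [V_ov · V_DS − ½ V_DS²] = 0.48 × [2.04 × 1.59 − 0.5 × 1.59²] = 0.95 mA.

Triode; I_D = 0.950 mA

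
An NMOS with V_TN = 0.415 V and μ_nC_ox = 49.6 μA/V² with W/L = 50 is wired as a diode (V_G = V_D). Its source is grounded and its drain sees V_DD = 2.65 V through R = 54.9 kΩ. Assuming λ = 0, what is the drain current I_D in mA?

I_D = 0.0375 mA

With gate tied to drain, V_GS = V_DS ≥ V_GS − V_TN, so the device is in saturation.
k_n = μ_nC_ox · (W/L) = 2.48 mA/V².
KCL at the drain: ½ k_n (V_GS − V_TN)² = (V_DD − V_GS)/R.
Let x = V_GS − 0.415. Then 68.1 x² + x − 2.235 = 0, giving x = 0.174 V (positive root), so V_GS = 0.589 V.
I_D = (V_DD − V_GS)/R = (2.65 − 0.589) / 54.9 = 0.0375 mA.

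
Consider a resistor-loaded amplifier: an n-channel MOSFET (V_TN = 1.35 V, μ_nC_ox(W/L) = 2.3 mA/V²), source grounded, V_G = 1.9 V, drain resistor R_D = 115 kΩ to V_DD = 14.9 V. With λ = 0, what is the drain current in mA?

V_GS = V_G = 1.9 V, so V_ov = 1.9 − 1.35 = 0.55 V.
Assume saturation: I_D = ½ k_n V_ov² = 0.5 × 2.3 × 0.55² = 0.348 mA, giving V_DS = V_DD − I_D R_D = 14.9 − 0.348 × 115 = -25.1 V.
But -25.1 V < V_ov = 0.55 V, so the device is actually in triode.
In triode I_D = k_n[V_ov V_DS − ½ V_DS²] and I_D = (V_DD − V_DS)/R_D. Equating: 132 V_DS² − 146.5 V_DS + 14.9 = 0, giving V_DS = 0.113 V (the root below V_ov).
I_D = (14.9 − 0.113) / 115 = 0.129 mA.

I_D = 0.129 mA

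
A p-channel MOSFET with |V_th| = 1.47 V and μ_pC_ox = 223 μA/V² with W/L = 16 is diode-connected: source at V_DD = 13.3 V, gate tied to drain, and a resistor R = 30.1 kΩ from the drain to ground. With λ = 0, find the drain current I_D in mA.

I_D = 0.378 mA

With gate tied to drain, V_SG = V_SD ≥ V_SG − |V_th|, so the device is in saturation.
k_p = μ_pC_ox · (W/L) = 3.568 mA/V².
KCL at the drain: ½ k_p (V_SG − |V_th|)² = (V_DD − V_SG)/R.
Let x = V_SG − 1.47. Then 53.7 x² + x − 11.83 = 0, giving x = 0.46 V (positive root), so V_SG = 1.93 V.
I_D = (V_DD − V_SG)/R = (13.3 − 1.93) / 30.1 = 0.378 mA.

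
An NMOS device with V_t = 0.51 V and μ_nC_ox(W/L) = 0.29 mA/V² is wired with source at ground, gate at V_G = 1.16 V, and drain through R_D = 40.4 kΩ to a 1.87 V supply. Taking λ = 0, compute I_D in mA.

I_D = 0.0397 mA

V_GS = V_G = 1.16 V, so V_ov = 1.16 − 0.51 = 0.65 V.
Assume saturation: I_D = ½ k_n V_ov² = 0.5 × 0.29 × 0.65² = 0.0613 mA, giving V_DS = V_DD − I_D R_D = 1.87 − 0.0613 × 40.4 = -0.605 V.
But -0.605 V < V_ov = 0.65 V, so the device is actually in triode.
In triode I_D = k_n[V_ov V_DS − ½ V_DS²] and I_D = (V_DD − V_DS)/R_D. Equating: 5.86 V_DS² − 8.615 V_DS + 1.87 = 0, giving V_DS = 0.265 V (the root below V_ov).
I_D = (1.87 − 0.265) / 40.4 = 0.0397 mA.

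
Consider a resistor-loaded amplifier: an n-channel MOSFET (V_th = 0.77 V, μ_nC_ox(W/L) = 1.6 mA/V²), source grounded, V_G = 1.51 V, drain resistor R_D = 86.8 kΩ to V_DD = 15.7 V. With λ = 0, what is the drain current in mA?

I_D = 0.179 mA

V_GS = V_G = 1.51 V, so V_ov = 1.51 − 0.77 = 0.74 V.
Assume saturation: I_D = ½ k_n V_ov² = 0.5 × 1.6 × 0.74² = 0.438 mA, giving V_DS = V_DD − I_D R_D = 15.7 − 0.438 × 86.8 = -22.3 V.
But -22.3 V < V_ov = 0.74 V, so the device is actually in triode.
In triode I_D = k_n[V_ov V_DS − ½ V_DS²] and I_D = (V_DD − V_DS)/R_D. Equating: 69.4 V_DS² − 103.8 V_DS + 15.7 = 0, giving V_DS = 0.171 V (the root below V_ov).
I_D = (15.7 − 0.171) / 86.8 = 0.179 mA.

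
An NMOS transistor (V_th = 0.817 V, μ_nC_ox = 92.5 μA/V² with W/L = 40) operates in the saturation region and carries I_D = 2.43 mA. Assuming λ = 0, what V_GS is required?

k_n = μ_nC_ox · (W/L) = 3.7 mA/V².
In saturation I_D = ½ k_n (V_GS − V_th)², so V_GS − V_th = √(2 I_D / k_n) = √(2 × 2.43 / 3.7) = 1.15 V.
V_GS = 0.817 + 1.15 = 1.96 V.

V_GS = 1.96 V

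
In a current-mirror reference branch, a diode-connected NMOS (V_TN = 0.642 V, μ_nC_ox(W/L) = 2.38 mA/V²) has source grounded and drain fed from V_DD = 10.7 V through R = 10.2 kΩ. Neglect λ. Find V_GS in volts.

With gate tied to drain, V_GS = V_DS ≥ V_GS − V_TN, so the device is in saturation.
KCL at the drain: ½ k_n (V_GS − V_TN)² = (V_DD − V_GS)/R.
Let x = V_GS − 0.642. Then 12.1 x² + x − 10.06 = 0, giving x = 0.87 V (positive root), so V_GS = 1.51 V.
I_D = (V_DD − V_GS)/R = (10.7 − 1.51) / 10.2 = 0.901 mA.

V_GS = 1.51 V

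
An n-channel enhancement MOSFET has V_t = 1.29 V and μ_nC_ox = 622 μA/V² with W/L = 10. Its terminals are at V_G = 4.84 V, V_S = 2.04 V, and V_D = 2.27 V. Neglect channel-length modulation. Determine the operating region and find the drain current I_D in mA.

V_GS = V_G − V_S = 4.84 − 2.04 = 2.8 V; V_DS = V_D − V_S = 2.27 − 2.04 = 0.23 V.
k_n = μ_nC_ox · (W/L) = 6.22 mA/V².
V_ov = V_GS − V_t = 2.8 − 1.29 = 1.51 V.
Since V_DS = 0.23 V < V_ov = 1.51 V, the device is in the triode region.
I_D = k_n [V_ov · V_DS − ½ V_DS²] = 6.22 × [1.51 × 0.23 − 0.5 × 0.23²] = 2 mA.

Triode; I_D = 2.00 mA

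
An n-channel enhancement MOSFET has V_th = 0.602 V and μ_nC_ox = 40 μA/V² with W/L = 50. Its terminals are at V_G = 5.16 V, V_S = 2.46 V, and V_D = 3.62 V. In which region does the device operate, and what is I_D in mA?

V_GS = V_G − V_S = 5.16 − 2.46 = 2.7 V; V_DS = V_D − V_S = 3.62 − 2.46 = 1.16 V.
k_n = μ_nC_ox · (W/L) = 2 mA/V².
V_ov = V_GS − V_th = 2.7 − 0.602 = 2.1 V.
Since V_DS = 1.16 V < V_ov = 2.1 V, the device is in the triode region.
I_D = k_n [V_ov · V_DS − ½ V_DS²] = 2 × [2.1 × 1.16 − 0.5 × 1.16²] = 3.52 mA.

Triode; I_D = 3.52 mA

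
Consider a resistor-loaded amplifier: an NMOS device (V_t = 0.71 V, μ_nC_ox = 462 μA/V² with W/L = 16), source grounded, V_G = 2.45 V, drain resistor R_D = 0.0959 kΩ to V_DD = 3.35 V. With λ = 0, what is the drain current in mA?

I_D = 11.2 mA

V_GS = V_G = 2.45 V, so V_ov = 2.45 − 0.71 = 1.74 V.
k_n = μ_nC_ox · (W/L) = 7.392 mA/V².
Assume saturation: I_D = ½ k_n V_ov² = 0.5 × 7.392 × 1.74² = 11.2 mA, giving V_DS = V_DD − I_D R_D = 3.35 − 11.2 × 0.0959 = 2.28 V.
V_DS = 2.28 V ≥ V_ov = 1.74 V, confirming saturation.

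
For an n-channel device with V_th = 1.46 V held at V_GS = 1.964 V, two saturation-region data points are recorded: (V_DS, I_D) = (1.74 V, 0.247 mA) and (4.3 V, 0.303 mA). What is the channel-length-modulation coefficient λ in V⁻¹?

λ = 0.105 V⁻¹

With V_GS fixed, I_D ∝ (1 + λ V_DS) in saturation, so I_D2/I_D1 = (1 + λ V_DS2)/(1 + λ V_DS1).
0.303/0.247 = 1.227 = (1 + 4.3 λ)/(1 + 1.74 λ).
Solving: λ (I_D1 V_DS2 − I_D2 V_DS1) = I_D2 − I_D1, so λ = (0.303 − 0.247) / (0.247 × 4.3 − 0.303 × 1.74) = 0.056 / 0.535 = 0.105 V⁻¹.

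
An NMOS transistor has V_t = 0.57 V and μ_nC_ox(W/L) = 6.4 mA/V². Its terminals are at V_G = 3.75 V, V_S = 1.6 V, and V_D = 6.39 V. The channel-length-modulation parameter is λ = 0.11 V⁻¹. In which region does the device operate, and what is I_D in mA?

V_GS = V_G − V_S = 3.75 − 1.6 = 2.15 V; V_DS = V_D − V_S = 6.39 − 1.6 = 4.79 V.
V_ov = V_GS − V_t = 2.15 − 0.57 = 1.58 V.
Since V_DS = 4.79 V ≥ V_ov = 1.58 V, the device is in saturation.
I_D = ½ k_n V_ov² (1 + λ V_DS) = 0.5 × 6.4 × 1.58² × (1 + 0.11 × 4.79) = 12.2 mA.

Saturation; I_D = 12.2 mA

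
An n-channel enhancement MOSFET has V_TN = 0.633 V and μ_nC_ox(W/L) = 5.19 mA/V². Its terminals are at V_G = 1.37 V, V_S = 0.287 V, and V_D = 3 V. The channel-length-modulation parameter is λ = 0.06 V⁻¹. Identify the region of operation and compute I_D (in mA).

V_GS = V_G − V_S = 1.37 − 0.287 = 1.08 V; V_DS = V_D − V_S = 3 − 0.287 = 2.71 V.
V_ov = V_GS − V_TN = 1.08 − 0.633 = 0.45 V.
Since V_DS = 2.71 V ≥ V_ov = 0.45 V, the device is in saturation.
I_D = ½ k_n V_ov² (1 + λ V_DS) = 0.5 × 5.19 × 0.45² × (1 + 0.06 × 2.71) = 0.611 mA.

Saturation; I_D = 0.611 mA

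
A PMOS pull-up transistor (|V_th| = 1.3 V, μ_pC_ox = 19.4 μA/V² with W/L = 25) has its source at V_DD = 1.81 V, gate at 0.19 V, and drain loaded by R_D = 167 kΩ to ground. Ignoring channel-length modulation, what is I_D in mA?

V_SG = V_DD − V_G = 1.81 − 0.19 = 1.62 V, so V_ov = 1.62 − 1.3 = 0.32 V.
k_p = μ_pC_ox · (W/L) = 0.485 mA/V².
Assume saturation: I_D = ½ k_p V_ov² = 0.5 × 0.485 × 0.32² = 0.0248 mA, giving V_SD = V_DD − I_D R_D = 1.81 − 0.0248 × 167 = -2.34 V.
But -2.34 V < V_ov = 0.32 V, so the device is actually in triode.
In triode I_D = k_p[V_ov V_SD − ½ V_SD²] and I_D = (V_DD − V_SD)/R_D. Equating: 40.5 V_SD² − 26.92 V_SD + 1.81 = 0, giving V_SD = 0.0759 V (the root below V_ov).
I_D = (1.81 − 0.0759) / 167 = 0.0104 mA.

I_D = 0.0104 mA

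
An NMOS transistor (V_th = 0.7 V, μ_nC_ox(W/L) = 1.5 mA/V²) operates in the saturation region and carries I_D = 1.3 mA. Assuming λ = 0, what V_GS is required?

V_GS = 2.02 V

In saturation I_D = ½ k_n (V_GS − V_th)², so V_GS − V_th = √(2 I_D / k_n) = √(2 × 1.3 / 1.5) = 1.32 V.
V_GS = 0.7 + 1.32 = 2.02 V.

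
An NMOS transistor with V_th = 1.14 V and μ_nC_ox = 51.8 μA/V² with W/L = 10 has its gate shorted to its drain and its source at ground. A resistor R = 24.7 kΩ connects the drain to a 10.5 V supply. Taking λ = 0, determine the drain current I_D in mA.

With gate tied to drain, V_GS = V_DS ≥ V_GS − V_th, so the device is in saturation.
k_n = μ_nC_ox · (W/L) = 0.518 mA/V².
KCL at the drain: ½ k_n (V_GS − V_th)² = (V_DD − V_GS)/R.
Let x = V_GS − 1.14. Then 6.4 x² + x − 9.36 = 0, giving x = 1.13 V (positive root), so V_GS = 2.27 V.
I_D = (V_DD − V_GS)/R = (10.5 − 2.27) / 24.7 = 0.333 mA.

I_D = 0.333 mA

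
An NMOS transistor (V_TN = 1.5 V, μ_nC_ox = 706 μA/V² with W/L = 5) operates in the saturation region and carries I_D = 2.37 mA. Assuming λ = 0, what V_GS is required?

V_GS = 2.66 V

k_n = μ_nC_ox · (W/L) = 3.53 mA/V².
In saturation I_D = ½ k_n (V_GS − V_TN)², so V_GS − V_TN = √(2 I_D / k_n) = √(2 × 2.37 / 3.53) = 1.16 V.
V_GS = 1.5 + 1.16 = 2.66 V.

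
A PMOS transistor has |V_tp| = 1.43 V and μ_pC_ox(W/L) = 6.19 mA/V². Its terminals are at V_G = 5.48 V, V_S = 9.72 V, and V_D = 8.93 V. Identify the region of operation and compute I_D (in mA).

Triode; I_D = 11.8 mA

V_SG = V_S − V_G = 9.72 − 5.48 = 4.24 V; V_SD = V_S − V_D = 9.72 − 8.93 = 0.79 V.
V_ov = V_SG − |V_tp| = 4.24 − 1.43 = 2.81 V.
Since V_SD = 0.79 V < V_ov = 2.81 V, the device is in the triode region.
I_D = k_p [V_ov · V_SD − ½ V_SD²] = 6.19 × [2.81 × 0.79 − 0.5 × 0.79²] = 11.8 mA.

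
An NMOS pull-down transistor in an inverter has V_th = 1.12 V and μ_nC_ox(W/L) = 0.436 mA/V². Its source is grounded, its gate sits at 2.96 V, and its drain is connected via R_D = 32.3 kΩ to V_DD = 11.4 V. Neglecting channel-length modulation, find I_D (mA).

I_D = 0.338 mA

V_GS = V_G = 2.96 V, so V_ov = 2.96 − 1.12 = 1.84 V.
Assume saturation: I_D = ½ k_n V_ov² = 0.5 × 0.436 × 1.84² = 0.738 mA, giving V_DS = V_DD − I_D R_D = 11.4 − 0.738 × 32.3 = -12.4 V.
But -12.4 V < V_ov = 1.84 V, so the device is actually in triode.
In triode I_D = k_n[V_ov V_DS − ½ V_DS²] and I_D = (V_DD − V_DS)/R_D. Equating: 7.04 V_DS² − 26.91 V_DS + 11.4 = 0, giving V_DS = 0.485 V (the root below V_ov).
I_D = (11.4 − 0.485) / 32.3 = 0.338 mA.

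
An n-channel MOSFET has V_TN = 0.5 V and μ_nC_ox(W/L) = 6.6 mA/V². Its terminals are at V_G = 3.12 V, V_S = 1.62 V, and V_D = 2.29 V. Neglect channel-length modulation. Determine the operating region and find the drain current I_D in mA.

V_GS = V_G − V_S = 3.12 − 1.62 = 1.5 V; V_DS = V_D − V_S = 2.29 − 1.62 = 0.67 V.
V_ov = V_GS − V_TN = 1.5 − 0.5 = 1 V.
Since V_DS = 0.67 V < V_ov = 1 V, the device is in the triode region.
I_D = k_n [V_ov · V_DS − ½ V_DS²] = 6.6 × [1 × 0.67 − 0.5 × 0.67²] = 2.94 mA.

Triode; I_D = 2.94 mA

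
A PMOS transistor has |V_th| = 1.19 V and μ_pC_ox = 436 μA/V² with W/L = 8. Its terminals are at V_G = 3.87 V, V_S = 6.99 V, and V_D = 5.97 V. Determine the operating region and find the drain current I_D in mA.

V_SG = V_S − V_G = 6.99 − 3.87 = 3.12 V; V_SD = V_S − V_D = 6.99 − 5.97 = 1.02 V.
k_p = μ_pC_ox · (W/L) = 3.488 mA/V².
V_ov = V_SG − |V_th| = 3.12 − 1.19 = 1.93 V.
Since V_SD = 1.02 V < V_ov = 1.93 V, the device is in the triode region.
I_D = k_p [V_ov · V_SD − ½ V_SD²] = 3.488 × [1.93 × 1.02 − 0.5 × 1.02²] = 5.05 mA.

Triode; I_D = 5.05 mA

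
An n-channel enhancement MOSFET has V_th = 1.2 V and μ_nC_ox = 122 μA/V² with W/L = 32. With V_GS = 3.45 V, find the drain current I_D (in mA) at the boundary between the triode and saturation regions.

I_D = 9.88 mA

At the boundary V_DS = V_ov = V_GS − V_th = 3.45 − 1.2 = 2.25 V.
k_n = μ_nC_ox · (W/L) = 3.904 mA/V².
I_D = ½ k_n V_ov² = 0.5 × 3.904 × 2.25² = 9.88 mA.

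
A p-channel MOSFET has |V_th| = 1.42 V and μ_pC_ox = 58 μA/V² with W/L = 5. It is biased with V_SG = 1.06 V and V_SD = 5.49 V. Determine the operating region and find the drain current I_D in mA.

V_SG = 1.06 V < |V_th| = 1.42 V, so the transistor is in cutoff.

Cutoff; I_D = 0 mA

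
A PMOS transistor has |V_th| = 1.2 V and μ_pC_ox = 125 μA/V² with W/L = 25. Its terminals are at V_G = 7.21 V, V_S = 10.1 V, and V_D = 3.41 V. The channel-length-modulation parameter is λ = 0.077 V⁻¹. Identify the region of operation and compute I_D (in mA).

V_SG = V_S − V_G = 10.1 − 7.21 = 2.89 V; V_SD = V_S − V_D = 10.1 − 3.41 = 6.69 V.
k_p = μ_pC_ox · (W/L) = 3.125 mA/V².
V_ov = V_SG − |V_th| = 2.89 − 1.2 = 1.69 V.
Since V_SD = 6.69 V ≥ V_ov = 1.69 V, the device is in saturation.
I_D = ½ k_p V_ov² (1 + λ V_SD) = 0.5 × 3.125 × 1.69² × (1 + 0.077 × 6.69) = 6.76 mA.

Saturation; I_D = 6.76 mA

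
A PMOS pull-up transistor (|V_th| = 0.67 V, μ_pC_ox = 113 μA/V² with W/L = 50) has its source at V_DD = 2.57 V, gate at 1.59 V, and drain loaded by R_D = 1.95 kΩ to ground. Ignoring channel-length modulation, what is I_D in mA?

V_SG = V_DD − V_G = 2.57 − 1.59 = 0.98 V, so V_ov = 0.98 − 0.67 = 0.31 V.
k_p = μ_pC_ox · (W/L) = 5.65 mA/V².
Assume saturation: I_D = ½ k_p V_ov² = 0.5 × 5.65 × 0.31² = 0.271 mA, giving V_SD = V_DD − I_D R_D = 2.57 − 0.271 × 1.95 = 2.04 V.
V_SD = 2.04 V ≥ V_ov = 0.31 V, confirming saturation.

I_D = 0.271 mA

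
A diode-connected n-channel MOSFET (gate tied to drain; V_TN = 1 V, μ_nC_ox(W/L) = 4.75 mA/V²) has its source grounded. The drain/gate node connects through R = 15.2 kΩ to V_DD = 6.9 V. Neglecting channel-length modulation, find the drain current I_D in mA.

I_D = 0.362 mA

With gate tied to drain, V_GS = V_DS ≥ V_GS − V_TN, so the device is in saturation.
KCL at the drain: ½ k_n (V_GS − V_TN)² = (V_DD − V_GS)/R.
Let x = V_GS − 1. Then 36.1 x² + x − 5.9 = 0, giving x = 0.391 V (positive root), so V_GS = 1.39 V.
I_D = (V_DD − V_GS)/R = (6.9 − 1.39) / 15.2 = 0.362 mA.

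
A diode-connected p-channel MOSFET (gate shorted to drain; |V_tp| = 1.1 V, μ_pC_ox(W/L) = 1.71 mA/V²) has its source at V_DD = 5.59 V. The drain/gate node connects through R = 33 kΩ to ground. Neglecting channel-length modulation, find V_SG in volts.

V_SG = 1.48 V

With gate tied to drain, V_SG = V_SD ≥ V_SG − |V_tp|, so the device is in saturation.
KCL at the drain: ½ k_p (V_SG − |V_tp|)² = (V_DD − V_SG)/R.
Let x = V_SG − 1.1. Then 28.2 x² + x − 4.49 = 0, giving x = 0.382 V (positive root), so V_SG = 1.48 V.
I_D = (V_DD − V_SG)/R = (5.59 − 1.48) / 33 = 0.124 mA.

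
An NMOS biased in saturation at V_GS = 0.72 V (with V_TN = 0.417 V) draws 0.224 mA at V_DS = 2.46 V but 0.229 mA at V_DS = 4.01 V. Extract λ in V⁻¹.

With V_GS fixed, I_D ∝ (1 + λ V_DS) in saturation, so I_D2/I_D1 = (1 + λ V_DS2)/(1 + λ V_DS1).
0.229/0.224 = 1.022 = (1 + 4.01 λ)/(1 + 2.46 λ).
Solving: λ (I_D1 V_DS2 − I_D2 V_DS1) = I_D2 − I_D1, so λ = (0.229 − 0.224) / (0.224 × 4.01 − 0.229 × 2.46) = 0.005 / 0.335 = 0.0149 V⁻¹.

λ = 0.0149 V⁻¹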